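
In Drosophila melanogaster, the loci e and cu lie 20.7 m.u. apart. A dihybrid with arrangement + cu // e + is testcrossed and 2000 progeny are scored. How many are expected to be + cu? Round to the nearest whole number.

A map distance of 20.7 m.u. corresponds to a recombination frequency of 0.207.
The F1 is + cu / e +, so + cu is a parental gamete class with expected frequency (1 − r)/2 = 0.793/2 = 0.3965.
Expected number = 0.3965 × 2000 = 793.00 ≈ 793.

793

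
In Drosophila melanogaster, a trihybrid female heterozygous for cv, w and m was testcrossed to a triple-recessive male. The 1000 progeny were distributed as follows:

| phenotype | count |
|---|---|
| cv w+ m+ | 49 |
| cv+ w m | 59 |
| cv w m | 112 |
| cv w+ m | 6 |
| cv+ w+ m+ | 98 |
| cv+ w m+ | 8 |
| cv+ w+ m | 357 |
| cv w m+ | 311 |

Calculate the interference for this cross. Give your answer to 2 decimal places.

The two most frequent reciprocal classes, cv w m+ and cv+ w+ m, are the parental types, so the F1 was cv w m+ / cv+ w+ m.
The two rarest classes, cv+ w m+ and cv w+ m, are the double crossovers. Comparing them with the parentals, only the cv allele has switched, so cv is the middle locus and the order is m – cv – w.
m–cv: (210 + 14)/1000 = 0.2240; cv–w: (108 + 14)/1000 = 0.1220.
Expected DCO frequency = 0.2240 × 0.1220 ≈ 0.02733; observed = 14/1000 ≈ 0.01400.
Coefficient of coincidence = 0.01400/0.02733 ≈ 0.51; interference = 1 − 0.51 = 0.49.

0.49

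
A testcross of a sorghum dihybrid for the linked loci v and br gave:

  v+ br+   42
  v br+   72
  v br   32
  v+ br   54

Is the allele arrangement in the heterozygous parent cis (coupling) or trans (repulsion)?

The two most frequent classes are v+ br (54) and v br+ (72); these are the parental (non-recombinant) types.
So the F1 carried v+ br on one chromosome and v br+ on the other — the recessive alleles are on opposite chromosomes (trans / repulsion).

trans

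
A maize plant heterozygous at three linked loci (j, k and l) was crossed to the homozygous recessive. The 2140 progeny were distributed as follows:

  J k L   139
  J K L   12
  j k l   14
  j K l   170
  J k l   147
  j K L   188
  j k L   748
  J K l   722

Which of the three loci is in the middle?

The two most frequent reciprocal classes, j k L and J K l, are the parental types, so the F1 was j k L / J K l.
The two rarest classes, j k l and J K L, are the double crossovers. Comparing them with the parentals, only the l allele has switched, so l is the middle locus and the order is k – l – j.

l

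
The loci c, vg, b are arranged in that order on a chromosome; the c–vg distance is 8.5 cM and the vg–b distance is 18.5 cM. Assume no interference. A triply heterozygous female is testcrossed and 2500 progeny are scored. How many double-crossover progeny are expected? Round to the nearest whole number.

39

Map distances give recombination frequencies of 0.085 and 0.185 for the two intervals.
With no interference, expected double-crossover frequency = 0.085 × 0.185 = 0.01572.
Expected number = 0.01572 × 2500 = 39.31 ≈ 39.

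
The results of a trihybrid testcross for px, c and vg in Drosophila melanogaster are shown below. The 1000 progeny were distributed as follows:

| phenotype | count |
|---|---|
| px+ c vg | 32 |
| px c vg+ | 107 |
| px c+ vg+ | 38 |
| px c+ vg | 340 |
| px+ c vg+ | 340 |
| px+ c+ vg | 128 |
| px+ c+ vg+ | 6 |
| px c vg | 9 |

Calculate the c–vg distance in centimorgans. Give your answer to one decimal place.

8.5 centimorgans

The two most frequent reciprocal classes, px c+ vg and px+ c vg+, are the parental types, so the F1 was px c+ vg / px+ c vg+.
The two rarest classes, px c vg and px+ c+ vg+, are the double crossovers. Comparing them with the parentals, only the c allele has switched, so c is the middle locus and the order is vg – c – px.
Crossovers in the vg–c interval produce the single-crossover classes px c+ vg+ and px+ c vg (38 + 32 = 70) plus the double crossovers (15).
RF(vg–c) = (70 + 15) / 1000 = 85/1000 = 0.0850 → 8.5 centimorgans.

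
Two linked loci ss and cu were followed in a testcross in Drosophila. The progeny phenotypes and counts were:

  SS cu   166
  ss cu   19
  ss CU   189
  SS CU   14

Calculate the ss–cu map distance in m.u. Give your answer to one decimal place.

8.5 m.u.

The two most frequent classes, SS cu (166) and ss CU (189), are the parental types, so the F1 was SS cu / ss CU.
The recombinant classes are SS CU and ss cu: 14 + 19 = 33.
Recombination frequency = 33/388 = 0.0851 ≈ 8.5%, i.e. 8.5 m.u.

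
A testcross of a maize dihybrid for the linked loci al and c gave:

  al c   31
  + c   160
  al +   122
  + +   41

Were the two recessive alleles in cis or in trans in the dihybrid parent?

The two most frequent classes are + c (160) and al + (122); these are the parental (non-recombinant) types.
So the F1 carried + c on one chromosome and al + on the other — the recessive alleles are on opposite chromosomes (trans / repulsion).

trans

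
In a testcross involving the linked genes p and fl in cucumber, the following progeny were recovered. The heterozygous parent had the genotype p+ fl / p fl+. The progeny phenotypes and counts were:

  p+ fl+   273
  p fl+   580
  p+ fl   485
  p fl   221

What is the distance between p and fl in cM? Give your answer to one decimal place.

The recombinant classes are p+ fl+ and p fl: 273 + 221 = 494.
Recombination frequency = 494/1559 = 0.3169 ≈ 31.7%, i.e. 31.7 cM.

31.7 cM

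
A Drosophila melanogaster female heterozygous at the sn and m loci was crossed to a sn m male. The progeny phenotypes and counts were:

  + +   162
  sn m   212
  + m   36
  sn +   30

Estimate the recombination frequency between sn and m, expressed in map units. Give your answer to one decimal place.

15.0 map units

The two most frequent classes, + + (162) and sn m (212), are the parental types, so the F1 was + + / sn m.
The recombinant classes are + m and sn +: 36 + 30 = 66.
Recombination frequency = 66/440 = 0.1500 ≈ 15.0%, i.e. 15.0 map units.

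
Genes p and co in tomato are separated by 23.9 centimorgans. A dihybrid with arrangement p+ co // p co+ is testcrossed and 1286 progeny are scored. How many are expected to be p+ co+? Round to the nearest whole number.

A map distance of 23.9 centimorgans corresponds to a recombination frequency of 0.239.
The F1 is p+ co / p co+, so p+ co+ is a recombinant gamete class with expected frequency r/2 = 0.239/2 = 0.1195.
Expected number = 0.1195 × 1286 = 153.68 ≈ 154.

154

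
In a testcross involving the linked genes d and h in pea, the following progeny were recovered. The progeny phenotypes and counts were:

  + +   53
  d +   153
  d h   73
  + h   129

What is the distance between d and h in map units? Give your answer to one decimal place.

30.9 map units

The two most frequent classes, + h (129) and d + (153), are the parental types, so the F1 was + h / d +.
The recombinant classes are + + and d h: 53 + 73 = 126.
Recombination frequency = 126/408 = 0.3088 ≈ 30.9%, i.e. 30.9 map units.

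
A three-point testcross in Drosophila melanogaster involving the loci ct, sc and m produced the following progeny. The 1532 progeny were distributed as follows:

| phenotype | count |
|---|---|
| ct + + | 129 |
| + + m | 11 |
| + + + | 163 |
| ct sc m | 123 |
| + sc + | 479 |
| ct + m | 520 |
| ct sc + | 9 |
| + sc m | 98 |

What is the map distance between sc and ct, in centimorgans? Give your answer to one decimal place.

20.0 centimorgans

The two most frequent reciprocal classes, + sc + and ct + m, are the parental types, so the F1 was + sc + / ct + m.
The two rarest classes, ct sc + and + + m, are the double crossovers. Comparing them with the parentals, only the ct allele has switched, so ct is the middle locus and the order is sc – ct – m.
Crossovers in the sc–ct interval produce the single-crossover classes + + + and ct sc m (163 + 123 = 286) plus the double crossovers (20).
RF(sc–ct) = (286 + 20) / 1532 = 306/1532 = 0.1997 → 20.0 centimorgans.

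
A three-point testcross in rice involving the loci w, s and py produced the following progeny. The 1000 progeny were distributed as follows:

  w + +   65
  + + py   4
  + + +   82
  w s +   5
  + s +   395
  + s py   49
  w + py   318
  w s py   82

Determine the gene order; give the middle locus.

The two most frequent reciprocal classes, + s + and w + py, are the parental types, so the F1 was + s + / w + py.
The two rarest classes, w s + and + + py, are the double crossovers. Comparing them with the parentals, only the w allele has switched, so w is the middle locus and the order is py – w – s.

w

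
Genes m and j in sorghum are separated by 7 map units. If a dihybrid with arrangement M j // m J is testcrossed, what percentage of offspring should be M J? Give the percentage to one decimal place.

3.5%

A map distance of 7 map units corresponds to a recombination frequency of 0.070.
The F1 is M j / m J, so M J is a recombinant gamete class with expected frequency r/2 = 0.070/2 = 0.0350.
That is 0.0350 = 3.5% of the progeny.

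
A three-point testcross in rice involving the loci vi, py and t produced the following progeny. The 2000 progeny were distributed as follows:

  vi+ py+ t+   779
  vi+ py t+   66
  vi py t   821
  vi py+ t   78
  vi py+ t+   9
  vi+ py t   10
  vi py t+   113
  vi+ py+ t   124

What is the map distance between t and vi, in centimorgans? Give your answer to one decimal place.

12.8 centimorgans

The two most frequent reciprocal classes, vi+ py+ t+ and vi py t, are the parental types, so the F1 was vi+ py+ t+ / vi py t.
The two rarest classes, vi py+ t+ and vi+ py t, are the double crossovers. Comparing them with the parentals, only the vi allele has switched, so vi is the middle locus and the order is py – vi – t.
Crossovers in the vi–t interval produce the single-crossover classes vi+ py+ t and vi py t+ (124 + 113 = 237) plus the double crossovers (19).
RF(vi–t) = (237 + 19) / 2000 = 256/2000 = 0.1280 → 12.8 centimorgans.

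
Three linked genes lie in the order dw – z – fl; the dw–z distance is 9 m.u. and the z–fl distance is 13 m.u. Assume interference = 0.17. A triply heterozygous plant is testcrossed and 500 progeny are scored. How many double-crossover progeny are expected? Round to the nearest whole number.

Map distances give recombination frequencies of 0.090 and 0.130 for the two intervals.
With interference 0.17 (so coincidence = 0.83), expected double-crossover frequency = 0.090 × 0.130 × 0.83 = 0.00971.
Expected number = 0.00971 × 500 = 4.86 ≈ 5.

5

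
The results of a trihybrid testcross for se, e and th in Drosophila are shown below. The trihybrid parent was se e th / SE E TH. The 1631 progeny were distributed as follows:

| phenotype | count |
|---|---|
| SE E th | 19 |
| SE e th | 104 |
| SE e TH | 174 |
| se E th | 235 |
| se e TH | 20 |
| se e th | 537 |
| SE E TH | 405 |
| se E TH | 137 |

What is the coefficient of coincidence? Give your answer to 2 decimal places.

The two rarest classes, se e TH and SE E th, are the double crossovers. Comparing them with the parentals, only the th allele has switched, so th is the middle locus and the order is e – th – se.
e–th: (409 + 39)/1631 = 0.2747; th–se: (241 + 39)/1631 = 0.1717.
Expected DCO frequency = 0.2747 × 0.1717 ≈ 0.04717; observed = 39/1631 ≈ 0.02391.
Coefficient of coincidence = 0.02391/0.04717 ≈ 0.51.

0.51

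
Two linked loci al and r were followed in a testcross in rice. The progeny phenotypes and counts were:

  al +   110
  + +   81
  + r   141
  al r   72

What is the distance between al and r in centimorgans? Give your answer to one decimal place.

The two most frequent classes, + r (141) and al + (110), are the parental types, so the F1 was + r / al +.
The recombinant classes are + + and al r: 81 + 72 = 153.
Recombination frequency = 153/404 = 0.3787 ≈ 37.9%, i.e. 37.9 centimorgans.

37.9 centimorgans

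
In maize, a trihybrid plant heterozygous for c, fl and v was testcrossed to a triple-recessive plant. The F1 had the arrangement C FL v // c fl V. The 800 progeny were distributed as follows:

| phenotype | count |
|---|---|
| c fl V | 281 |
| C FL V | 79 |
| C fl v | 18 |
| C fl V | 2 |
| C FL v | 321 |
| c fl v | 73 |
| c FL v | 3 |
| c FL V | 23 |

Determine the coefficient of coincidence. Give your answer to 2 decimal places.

0.55

The two rarest classes, c FL v and C fl V, are the double crossovers. Comparing them with the parentals, only the c allele has switched, so c is the middle locus and the order is v – c – fl.
v–c: (152 + 5)/800 = 0.1963; c–fl: (41 + 5)/800 = 0.0575.
Expected DCO frequency = 0.1963 × 0.0575 ≈ 0.01129; observed = 5/800 ≈ 0.00625.
Coefficient of coincidence = 0.00625/0.01129 ≈ 0.55.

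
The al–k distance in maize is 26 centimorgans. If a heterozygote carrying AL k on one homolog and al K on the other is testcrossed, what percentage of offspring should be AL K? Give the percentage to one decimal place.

13.0%

A map distance of 26 centimorgans corresponds to a recombination frequency of 0.260.
The F1 is AL k / al K, so AL K is a recombinant gamete class with expected frequency r/2 = 0.260/2 = 0.1300.
That is 0.1300 = 13.0% of the progeny.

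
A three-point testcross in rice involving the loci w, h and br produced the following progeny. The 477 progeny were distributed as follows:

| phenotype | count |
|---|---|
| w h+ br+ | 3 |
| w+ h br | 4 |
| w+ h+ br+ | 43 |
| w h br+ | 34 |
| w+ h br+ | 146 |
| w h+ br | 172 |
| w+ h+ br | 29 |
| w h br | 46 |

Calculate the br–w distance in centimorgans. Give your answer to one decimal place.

14.7 centimorgans

The two most frequent reciprocal classes, w+ h br+ and w h+ br, are the parental types, so the F1 was w+ h br+ / w h+ br.
The two rarest classes, w+ h br and w h+ br+, are the double crossovers. Comparing them with the parentals, only the br allele has switched, so br is the middle locus and the order is w – br – h.
Crossovers in the w–br interval produce the single-crossover classes w h br+ and w+ h+ br (34 + 29 = 63) plus the double crossovers (7).
RF(w–br) = (63 + 7) / 477 = 70/477 = 0.1468 → 14.7 centimorgans.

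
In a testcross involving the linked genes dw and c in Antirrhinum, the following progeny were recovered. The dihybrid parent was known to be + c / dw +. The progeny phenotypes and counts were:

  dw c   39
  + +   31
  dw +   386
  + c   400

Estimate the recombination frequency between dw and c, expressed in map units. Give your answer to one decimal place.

The recombinant classes are + + and dw c: 31 + 39 = 70.
Recombination frequency = 70/856 = 0.0818 ≈ 8.2%, i.e. 8.2 map units.

8.2 map units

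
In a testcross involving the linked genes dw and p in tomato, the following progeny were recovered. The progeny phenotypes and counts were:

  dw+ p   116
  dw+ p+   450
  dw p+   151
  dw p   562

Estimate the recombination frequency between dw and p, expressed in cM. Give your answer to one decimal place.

20.9 cM

The two most frequent classes, dw+ p+ (450) and dw p (562), are the parental types, so the F1 was dw+ p+ / dw p.
The recombinant classes are dw+ p and dw p+: 116 + 151 = 267.
Recombination frequency = 267/1279 = 0.2088 ≈ 20.9%, i.e. 20.9 cM.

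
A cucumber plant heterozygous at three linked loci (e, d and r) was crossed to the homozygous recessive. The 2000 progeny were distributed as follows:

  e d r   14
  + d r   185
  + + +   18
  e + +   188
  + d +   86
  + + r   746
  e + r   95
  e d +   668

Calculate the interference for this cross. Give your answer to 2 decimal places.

The two most frequent reciprocal classes, + + r and e d +, are the parental types, so the F1 was + + r / e d +.
The two rarest classes, + + + and e d r, are the double crossovers. Comparing them with the parentals, only the r allele has switched, so r is the middle locus and the order is d – r – e.
d–r: (373 + 32)/2000 = 0.2025; r–e: (181 + 32)/2000 = 0.1065.
Expected DCO frequency = 0.2025 × 0.1065 ≈ 0.02157; observed = 32/2000 ≈ 0.01600.
Coefficient of coincidence = 0.01600/0.02157 ≈ 0.74; interference = 1 − 0.74 = 0.26.

0.26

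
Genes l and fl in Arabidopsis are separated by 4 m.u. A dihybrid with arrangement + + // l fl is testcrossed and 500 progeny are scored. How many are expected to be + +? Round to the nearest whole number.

A map distance of 4 m.u. corresponds to a recombination frequency of 0.040.
The F1 is + + / l fl, so + + is a parental gamete class with expected frequency (1 − r)/2 = 0.960/2 = 0.4800.
Expected number = 0.4800 × 500 = 240.00 ≈ 240.

240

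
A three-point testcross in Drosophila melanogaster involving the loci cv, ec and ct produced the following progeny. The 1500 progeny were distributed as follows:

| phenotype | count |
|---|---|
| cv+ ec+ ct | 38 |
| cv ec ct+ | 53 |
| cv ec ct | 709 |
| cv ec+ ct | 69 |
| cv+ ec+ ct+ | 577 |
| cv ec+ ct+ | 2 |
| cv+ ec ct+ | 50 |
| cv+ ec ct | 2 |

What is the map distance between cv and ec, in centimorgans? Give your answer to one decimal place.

The two most frequent reciprocal classes, cv+ ec+ ct+ and cv ec ct, are the parental types, so the F1 was cv+ ec+ ct+ / cv ec ct.
The two rarest classes, cv ec+ ct+ and cv+ ec ct, are the double crossovers. Comparing them with the parentals, only the cv allele has switched, so cv is the middle locus and the order is ec – cv – ct.
Crossovers in the ec–cv interval produce the single-crossover classes cv+ ec ct+ and cv ec+ ct (50 + 69 = 119) plus the double crossovers (4).
RF(ec–cv) = (119 + 4) / 1500 = 123/1500 = 0.0820 → 8.2 centimorgans.

8.2 centimorgans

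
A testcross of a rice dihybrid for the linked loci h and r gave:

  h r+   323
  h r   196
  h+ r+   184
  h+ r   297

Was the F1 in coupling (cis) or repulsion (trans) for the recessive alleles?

trans

The two most frequent classes are h+ r (297) and h r+ (323); these are the parental (non-recombinant) types.
So the F1 carried h+ r on one chromosome and h r+ on the other — the recessive alleles are on opposite chromosomes (trans / repulsion).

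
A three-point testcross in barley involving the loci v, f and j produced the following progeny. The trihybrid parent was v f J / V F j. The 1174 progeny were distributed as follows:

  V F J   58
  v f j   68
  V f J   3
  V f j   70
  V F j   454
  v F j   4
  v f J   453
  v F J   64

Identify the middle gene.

The two rarest classes, V f J and v F j, are the double crossovers. Comparing them with the parentals, only the v allele has switched, so v is the middle locus and the order is f – v – j.

v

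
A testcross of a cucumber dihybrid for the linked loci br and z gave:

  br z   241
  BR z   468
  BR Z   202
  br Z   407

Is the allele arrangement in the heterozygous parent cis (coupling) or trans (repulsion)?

The two most frequent classes are BR z (468) and br Z (407); these are the parental (non-recombinant) types.
So the F1 carried BR z on one chromosome and br Z on the other — the recessive alleles are on opposite chromosomes (trans / repulsion).

trans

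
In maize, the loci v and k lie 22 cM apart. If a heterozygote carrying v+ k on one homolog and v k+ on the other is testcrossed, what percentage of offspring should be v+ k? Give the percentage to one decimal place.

A map distance of 22 cM corresponds to a recombination frequency of 0.220.
The F1 is v+ k / v k+, so v+ k is a parental gamete class with expected frequency (1 − r)/2 = 0.780/2 = 0.3900.
That is 0.3900 = 39.0% of the progeny.

39.0%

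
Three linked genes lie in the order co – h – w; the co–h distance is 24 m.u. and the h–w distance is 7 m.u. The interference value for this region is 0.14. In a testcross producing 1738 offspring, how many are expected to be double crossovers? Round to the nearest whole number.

25

Map distances give recombination frequencies of 0.240 and 0.070 for the two intervals.
With interference 0.14 (so coincidence = 0.86), expected double-crossover frequency = 0.240 × 0.070 × 0.86 = 0.01445.
Expected number = 0.01445 × 1738 = 25.11 ≈ 25.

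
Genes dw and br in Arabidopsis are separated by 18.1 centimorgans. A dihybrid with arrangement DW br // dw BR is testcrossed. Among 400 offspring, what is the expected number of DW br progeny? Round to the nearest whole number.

A map distance of 18.1 centimorgans corresponds to a recombination frequency of 0.181.
The F1 is DW br / dw BR, so DW br is a parental gamete class with expected frequency (1 − r)/2 = 0.819/2 = 0.4095.
Expected number = 0.4095 × 400 = 163.80 ≈ 164.

164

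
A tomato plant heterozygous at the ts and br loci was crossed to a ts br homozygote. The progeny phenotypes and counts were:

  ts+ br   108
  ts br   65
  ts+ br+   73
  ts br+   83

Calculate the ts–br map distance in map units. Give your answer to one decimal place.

The two most frequent classes, ts+ br (108) and ts br+ (83), are the parental types, so the F1 was ts+ br / ts br+.
The recombinant classes are ts+ br+ and ts br: 73 + 65 = 138.
Recombination frequency = 138/329 = 0.4195 ≈ 41.9%, i.e. 41.9 map units.

41.9 map units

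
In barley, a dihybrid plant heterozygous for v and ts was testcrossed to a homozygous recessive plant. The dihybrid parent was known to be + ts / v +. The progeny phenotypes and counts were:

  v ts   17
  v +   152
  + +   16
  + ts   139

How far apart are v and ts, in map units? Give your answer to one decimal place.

10.2 map units

The recombinant classes are + + and v ts: 16 + 17 = 33.
Recombination frequency = 33/324 = 0.1019 ≈ 10.2%, i.e. 10.2 map units.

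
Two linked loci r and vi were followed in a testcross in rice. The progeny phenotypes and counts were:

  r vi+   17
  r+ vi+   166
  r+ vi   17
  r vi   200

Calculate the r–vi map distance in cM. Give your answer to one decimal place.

8.5 cM

The two most frequent classes, r+ vi+ (166) and r vi (200), are the parental types, so the F1 was r+ vi+ / r vi.
The recombinant classes are r+ vi and r vi+: 17 + 17 = 34.
Recombination frequency = 34/400 = 0.0850 ≈ 8.5%, i.e. 8.5 cM.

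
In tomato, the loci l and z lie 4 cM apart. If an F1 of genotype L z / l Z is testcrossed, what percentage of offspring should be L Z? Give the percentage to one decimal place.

A map distance of 4 cM corresponds to a recombination frequency of 0.040.
The F1 is L z / l Z, so L Z is a recombinant gamete class with expected frequency r/2 = 0.040/2 = 0.0200.
That is 0.0200 = 2.0% of the progeny.

2.0%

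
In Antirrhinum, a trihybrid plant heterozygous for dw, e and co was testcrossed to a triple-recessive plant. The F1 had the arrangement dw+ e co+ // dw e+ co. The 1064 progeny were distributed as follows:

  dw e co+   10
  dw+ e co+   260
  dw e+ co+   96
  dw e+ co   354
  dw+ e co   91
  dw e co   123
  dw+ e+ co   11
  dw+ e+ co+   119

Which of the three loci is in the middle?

The two rarest classes, dw e co+ and dw+ e+ co, are the double crossovers. Comparing them with the parentals, only the dw allele has switched, so dw is the middle locus and the order is co – dw – e.

dw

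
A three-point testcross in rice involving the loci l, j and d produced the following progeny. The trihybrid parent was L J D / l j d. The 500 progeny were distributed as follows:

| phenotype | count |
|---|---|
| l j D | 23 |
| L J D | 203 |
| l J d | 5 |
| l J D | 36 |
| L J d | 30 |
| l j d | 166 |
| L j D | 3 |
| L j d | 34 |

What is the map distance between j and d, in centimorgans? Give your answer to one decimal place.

12.2 centimorgans

The two rarest classes, L j D and l J d, are the double crossovers. Comparing them with the parentals, only the j allele has switched, so j is the middle locus and the order is d – j – l.
Crossovers in the d–j interval produce the single-crossover classes L J d and l j D (30 + 23 = 53) plus the double crossovers (8).
RF(d–j) = (53 + 8) / 500 = 61/500 = 0.1220 → 12.2 centimorgans.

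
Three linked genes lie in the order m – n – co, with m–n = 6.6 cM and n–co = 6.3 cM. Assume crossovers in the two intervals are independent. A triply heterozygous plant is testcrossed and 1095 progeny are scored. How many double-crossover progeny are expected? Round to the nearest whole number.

5

Map distances give recombination frequencies of 0.066 and 0.063 for the two intervals.
With no interference, expected double-crossover frequency = 0.066 × 0.063 = 0.00416.
Expected number = 0.00416 × 1095 = 4.55 ≈ 5.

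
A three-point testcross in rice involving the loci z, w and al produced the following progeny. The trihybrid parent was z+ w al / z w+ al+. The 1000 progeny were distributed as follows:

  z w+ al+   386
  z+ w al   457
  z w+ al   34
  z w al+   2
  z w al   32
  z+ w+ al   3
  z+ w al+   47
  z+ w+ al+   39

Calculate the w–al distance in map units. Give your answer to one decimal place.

The two rarest classes, z+ w+ al and z w al+, are the double crossovers. Comparing them with the parentals, only the w allele has switched, so w is the middle locus and the order is al – w – z.
Crossovers in the al–w interval produce the single-crossover classes z+ w al+ and z w+ al (47 + 34 = 81) plus the double crossovers (5).
RF(al–w) = (81 + 5) / 1000 = 86/1000 = 0.0860 → 8.6 map units.

8.6 map units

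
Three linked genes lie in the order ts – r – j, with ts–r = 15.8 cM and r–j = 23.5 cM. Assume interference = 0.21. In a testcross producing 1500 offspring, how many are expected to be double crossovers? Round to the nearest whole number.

44

Map distances give recombination frequencies of 0.158 and 0.235 for the two intervals.
With interference 0.21 (so coincidence = 0.79), expected double-crossover frequency = 0.158 × 0.235 × 0.79 = 0.02933.
Expected number = 0.02933 × 1500 = 44.00 ≈ 44.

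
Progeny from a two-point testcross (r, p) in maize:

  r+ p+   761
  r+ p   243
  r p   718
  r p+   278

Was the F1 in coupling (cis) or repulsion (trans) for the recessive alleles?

cis

The two most frequent classes are r+ p+ (761) and r p (718); these are the parental (non-recombinant) types.
So the F1 carried r+ p+ on one chromosome and r p on the other — the recessive alleles are on the same chromosome (cis / coupling).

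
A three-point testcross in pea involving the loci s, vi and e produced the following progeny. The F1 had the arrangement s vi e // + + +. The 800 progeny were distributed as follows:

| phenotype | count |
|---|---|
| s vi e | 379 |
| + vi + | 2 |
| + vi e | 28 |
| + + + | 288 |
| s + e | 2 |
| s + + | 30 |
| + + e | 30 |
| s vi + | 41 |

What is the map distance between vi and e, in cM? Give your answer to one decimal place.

The two rarest classes, s + e and + vi +, are the double crossovers. Comparing them with the parentals, only the vi allele has switched, so vi is the middle locus and the order is e – vi – s.
Crossovers in the e–vi interval produce the single-crossover classes s vi + and + + e (41 + 30 = 71) plus the double crossovers (4).
RF(e–vi) = (71 + 4) / 800 = 75/800 = 0.0938 → 9.4 cM.

9.4 cM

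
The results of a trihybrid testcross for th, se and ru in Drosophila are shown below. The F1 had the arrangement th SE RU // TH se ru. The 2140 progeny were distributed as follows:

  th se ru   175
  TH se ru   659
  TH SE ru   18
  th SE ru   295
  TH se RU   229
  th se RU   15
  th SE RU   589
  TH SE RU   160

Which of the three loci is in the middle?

se

The two rarest classes, th se RU and TH SE ru, are the double crossovers. Comparing them with the parentals, only the se allele has switched, so se is the middle locus and the order is th – se – ru.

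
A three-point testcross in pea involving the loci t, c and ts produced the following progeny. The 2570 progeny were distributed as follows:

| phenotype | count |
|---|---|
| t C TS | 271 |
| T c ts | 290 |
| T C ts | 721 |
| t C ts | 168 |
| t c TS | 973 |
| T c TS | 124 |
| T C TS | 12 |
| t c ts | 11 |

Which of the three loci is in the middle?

ts

The two most frequent reciprocal classes, T C ts and t c TS, are the parental types, so the F1 was T C ts / t c TS.
The two rarest classes, T C TS and t c ts, are the double crossovers. Comparing them with the parentals, only the ts allele has switched, so ts is the middle locus and the order is t – ts – c.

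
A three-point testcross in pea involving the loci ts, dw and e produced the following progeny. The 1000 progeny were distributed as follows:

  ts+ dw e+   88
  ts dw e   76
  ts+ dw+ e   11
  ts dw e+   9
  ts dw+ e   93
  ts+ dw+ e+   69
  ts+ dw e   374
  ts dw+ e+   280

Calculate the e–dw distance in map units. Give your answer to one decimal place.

The two most frequent reciprocal classes, ts+ dw e and ts dw+ e+, are the parental types, so the F1 was ts+ dw e / ts dw+ e+.
The two rarest classes, ts+ dw+ e and ts dw e+, are the double crossovers. Comparing them with the parentals, only the dw allele has switched, so dw is the middle locus and the order is ts – dw – e.
Crossovers in the dw–e interval produce the single-crossover classes ts+ dw e+ and ts dw+ e (88 + 93 = 181) plus the double crossovers (20).
RF(dw–e) = (181 + 20) / 1000 = 201/1000 = 0.2010 → 20.1 map units.

20.1 map units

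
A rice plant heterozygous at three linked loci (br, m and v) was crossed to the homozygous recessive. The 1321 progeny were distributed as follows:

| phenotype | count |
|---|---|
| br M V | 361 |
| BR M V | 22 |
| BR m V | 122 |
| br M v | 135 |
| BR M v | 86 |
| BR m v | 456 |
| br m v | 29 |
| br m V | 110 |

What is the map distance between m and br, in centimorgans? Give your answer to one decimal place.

The two most frequent reciprocal classes, br M V and BR m v, are the parental types, so the F1 was br M V / BR m v.
The two rarest classes, BR M V and br m v, are the double crossovers. Comparing them with the parentals, only the br allele has switched, so br is the middle locus and the order is v – br – m.
Crossovers in the br–m interval produce the single-crossover classes br m V and BR M v (110 + 86 = 196) plus the double crossovers (51).
RF(br–m) = (196 + 51) / 1321 = 247/1321 = 0.1870 → 18.7 centimorgans.

18.7 centimorgans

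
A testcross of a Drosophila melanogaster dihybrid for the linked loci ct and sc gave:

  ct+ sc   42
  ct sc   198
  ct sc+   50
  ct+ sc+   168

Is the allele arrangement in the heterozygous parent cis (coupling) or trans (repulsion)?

cis

The two most frequent classes are ct+ sc+ (168) and ct sc (198); these are the parental (non-recombinant) types.
So the F1 carried ct+ sc+ on one chromosome and ct sc on the other — the recessive alleles are on the same chromosome (cis / coupling).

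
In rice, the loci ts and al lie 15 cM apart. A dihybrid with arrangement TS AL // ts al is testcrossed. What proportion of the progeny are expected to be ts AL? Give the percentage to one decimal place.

A map distance of 15 cM corresponds to a recombination frequency of 0.150.
The F1 is TS AL / ts al, so ts AL is a recombinant gamete class with expected frequency r/2 = 0.150/2 = 0.0750.
That is 0.0750 = 7.5% of the progeny.

7.5%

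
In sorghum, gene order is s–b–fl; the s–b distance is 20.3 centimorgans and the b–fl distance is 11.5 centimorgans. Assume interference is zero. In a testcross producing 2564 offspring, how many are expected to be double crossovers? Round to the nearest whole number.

Map distances give recombination frequencies of 0.203 and 0.115 for the two intervals.
With no interference, expected double-crossover frequency = 0.203 × 0.115 = 0.02335.
Expected number = 0.02335 × 2564 = 59.86 ≈ 60.

60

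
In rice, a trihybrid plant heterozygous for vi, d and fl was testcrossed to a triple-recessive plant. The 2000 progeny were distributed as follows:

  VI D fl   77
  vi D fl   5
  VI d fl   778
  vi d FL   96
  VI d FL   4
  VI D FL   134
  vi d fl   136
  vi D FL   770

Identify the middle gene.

The two most frequent reciprocal classes, VI d fl and vi D FL, are the parental types, so the F1 was VI d fl / vi D FL.
The two rarest classes, VI d FL and vi D fl, are the double crossovers. Comparing them with the parentals, only the fl allele has switched, so fl is the middle locus and the order is d – fl – vi.

fl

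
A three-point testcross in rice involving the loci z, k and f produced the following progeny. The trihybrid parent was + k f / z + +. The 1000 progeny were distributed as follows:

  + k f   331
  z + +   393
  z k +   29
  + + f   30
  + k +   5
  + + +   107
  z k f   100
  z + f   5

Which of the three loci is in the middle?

The two rarest classes, + k + and z + f, are the double crossovers. Comparing them with the parentals, only the f allele has switched, so f is the middle locus and the order is k – f – z.

f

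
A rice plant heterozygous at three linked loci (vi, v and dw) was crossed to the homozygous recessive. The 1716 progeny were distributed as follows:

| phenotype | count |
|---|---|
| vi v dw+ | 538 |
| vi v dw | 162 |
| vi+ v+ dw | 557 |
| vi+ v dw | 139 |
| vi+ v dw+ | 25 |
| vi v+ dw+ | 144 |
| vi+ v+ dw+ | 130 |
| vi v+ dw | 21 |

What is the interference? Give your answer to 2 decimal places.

0.29

The two most frequent reciprocal classes, vi v dw+ and vi+ v+ dw, are the parental types, so the F1 was vi v dw+ / vi+ v+ dw.
The two rarest classes, vi+ v dw+ and vi v+ dw, are the double crossovers. Comparing them with the parentals, only the vi allele has switched, so vi is the middle locus and the order is v – vi – dw.
v–vi: (283 + 46)/1716 = 0.1917; vi–dw: (292 + 46)/1716 = 0.1970.
Expected DCO frequency = 0.1917 × 0.1970 ≈ 0.03776; observed = 46/1716 ≈ 0.02681.
Coefficient of coincidence = 0.02681/0.03776 ≈ 0.71; interference = 1 − 0.71 = 0.29.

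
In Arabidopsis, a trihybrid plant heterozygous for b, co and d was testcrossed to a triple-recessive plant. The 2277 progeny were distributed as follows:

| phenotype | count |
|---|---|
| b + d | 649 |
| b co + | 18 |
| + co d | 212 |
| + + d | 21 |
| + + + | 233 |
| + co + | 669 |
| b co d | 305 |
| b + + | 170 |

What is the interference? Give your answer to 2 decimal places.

The two most frequent reciprocal classes, + co + and b + d, are the parental types, so the F1 was + co + / b + d.
The two rarest classes, b co + and + + d, are the double crossovers. Comparing them with the parentals, only the b allele has switched, so b is the middle locus and the order is co – b – d.
co–b: (538 + 39)/2277 = 0.2534; b–d: (382 + 39)/2277 = 0.1849.
Expected DCO frequency = 0.2534 × 0.1849 ≈ 0.04685; observed = 39/2277 ≈ 0.01713.
Coefficient of coincidence = 0.01713/0.04685 ≈ 0.37; interference = 1 − 0.37 = 0.63.

0.63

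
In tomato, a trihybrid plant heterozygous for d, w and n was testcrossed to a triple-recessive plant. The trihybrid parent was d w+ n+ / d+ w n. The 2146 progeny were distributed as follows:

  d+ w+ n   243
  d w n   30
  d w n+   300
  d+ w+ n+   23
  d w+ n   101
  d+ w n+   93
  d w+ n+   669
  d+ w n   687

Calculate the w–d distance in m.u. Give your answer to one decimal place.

The two rarest classes, d+ w+ n+ and d w n, are the double crossovers. Comparing them with the parentals, only the d allele has switched, so d is the middle locus and the order is w – d – n.
Crossovers in the w–d interval produce the single-crossover classes d w n+ and d+ w+ n (300 + 243 = 543) plus the double crossovers (53).
RF(w–d) = (543 + 53) / 2146 = 596/2146 = 0.2777 → 27.8 m.u.

27.8 m.u.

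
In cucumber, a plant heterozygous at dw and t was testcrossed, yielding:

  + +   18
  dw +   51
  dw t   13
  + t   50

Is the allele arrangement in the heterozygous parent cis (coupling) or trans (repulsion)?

trans

The two most frequent classes are + t (50) and dw + (51); these are the parental (non-recombinant) types.
So the F1 carried + t on one chromosome and dw + on the other — the recessive alleles are on opposite chromosomes (trans / repulsion).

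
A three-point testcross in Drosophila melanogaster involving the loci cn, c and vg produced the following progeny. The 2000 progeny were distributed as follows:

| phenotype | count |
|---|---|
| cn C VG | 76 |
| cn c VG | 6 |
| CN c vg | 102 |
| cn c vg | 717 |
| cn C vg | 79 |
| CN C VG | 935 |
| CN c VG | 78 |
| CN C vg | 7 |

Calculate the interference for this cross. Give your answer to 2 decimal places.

The two most frequent reciprocal classes, cn c vg and CN C VG, are the parental types, so the F1 was cn c vg / CN C VG.
The two rarest classes, cn c VG and CN C vg, are the double crossovers. Comparing them with the parentals, only the vg allele has switched, so vg is the middle locus and the order is cn – vg – c.
cn–vg: (178 + 13)/2000 = 0.0955; vg–c: (157 + 13)/2000 = 0.0850.
Expected DCO frequency = 0.0955 × 0.0850 ≈ 0.00812; observed = 13/2000 ≈ 0.00650.
Coefficient of coincidence = 0.00650/0.00812 ≈ 0.80; interference = 1 − 0.80 = 0.20.

0.20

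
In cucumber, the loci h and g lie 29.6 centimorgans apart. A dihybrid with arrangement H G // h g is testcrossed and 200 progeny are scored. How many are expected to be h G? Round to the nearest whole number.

30

A map distance of 29.6 centimorgans corresponds to a recombination frequency of 0.296.
The F1 is H G / h g, so h G is a recombinant gamete class with expected frequency r/2 = 0.296/2 = 0.1480.
Expected number = 0.1480 × 200 = 29.60 ≈ 30.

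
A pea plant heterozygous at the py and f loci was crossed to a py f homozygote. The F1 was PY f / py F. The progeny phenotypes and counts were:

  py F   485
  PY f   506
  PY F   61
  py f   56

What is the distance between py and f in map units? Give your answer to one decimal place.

10.6 map units

The recombinant classes are PY F and py f: 61 + 56 = 117.
Recombination frequency = 117/1108 = 0.1056 ≈ 10.6%, i.e. 10.6 map units.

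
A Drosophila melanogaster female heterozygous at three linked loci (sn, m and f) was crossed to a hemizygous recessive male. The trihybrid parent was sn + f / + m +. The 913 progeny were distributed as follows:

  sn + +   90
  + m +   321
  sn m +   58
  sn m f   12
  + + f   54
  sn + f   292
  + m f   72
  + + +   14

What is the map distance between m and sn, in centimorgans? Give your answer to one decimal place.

15.1 centimorgans

The two rarest classes, sn m f and + + +, are the double crossovers. Comparing them with the parentals, only the m allele has switched, so m is the middle locus and the order is sn – m – f.
Crossovers in the sn–m interval produce the single-crossover classes + + f and sn m + (54 + 58 = 112) plus the double crossovers (26).
RF(sn–m) = (112 + 26) / 913 = 138/913 = 0.1512 → 15.1 centimorgans.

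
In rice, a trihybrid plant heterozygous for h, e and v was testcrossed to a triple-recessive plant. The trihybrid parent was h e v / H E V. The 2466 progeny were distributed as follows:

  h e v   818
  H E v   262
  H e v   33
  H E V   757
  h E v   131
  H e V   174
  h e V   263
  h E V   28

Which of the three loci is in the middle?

h

The two rarest classes, H e v and h E V, are the double crossovers. Comparing them with the parentals, only the h allele has switched, so h is the middle locus and the order is v – h – e.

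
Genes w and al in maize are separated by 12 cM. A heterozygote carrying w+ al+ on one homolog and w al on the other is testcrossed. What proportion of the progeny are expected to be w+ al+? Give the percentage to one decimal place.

44.0%

A map distance of 12 cM corresponds to a recombination frequency of 0.120.
The F1 is w+ al+ / w al, so w+ al+ is a parental gamete class with expected frequency (1 − r)/2 = 0.880/2 = 0.4400.
That is 0.4400 = 44.0% of the progeny.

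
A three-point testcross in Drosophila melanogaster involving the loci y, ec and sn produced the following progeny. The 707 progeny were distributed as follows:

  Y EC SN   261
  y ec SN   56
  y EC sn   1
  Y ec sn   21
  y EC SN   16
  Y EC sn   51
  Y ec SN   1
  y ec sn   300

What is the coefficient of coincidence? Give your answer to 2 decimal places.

The two most frequent reciprocal classes, Y EC SN and y ec sn, are the parental types, so the F1 was Y EC SN / y ec sn.
The two rarest classes, Y ec SN and y EC sn, are the double crossovers. Comparing them with the parentals, only the ec allele has switched, so ec is the middle locus and the order is y – ec – sn.
y–ec: (37 + 2)/707 = 0.0552; ec–sn: (107 + 2)/707 = 0.1542.
Expected DCO frequency = 0.0552 × 0.1542 ≈ 0.00851; observed = 2/707 ≈ 0.00283.
Coefficient of coincidence = 0.00283/0.00851 ≈ 0.33.

0.33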